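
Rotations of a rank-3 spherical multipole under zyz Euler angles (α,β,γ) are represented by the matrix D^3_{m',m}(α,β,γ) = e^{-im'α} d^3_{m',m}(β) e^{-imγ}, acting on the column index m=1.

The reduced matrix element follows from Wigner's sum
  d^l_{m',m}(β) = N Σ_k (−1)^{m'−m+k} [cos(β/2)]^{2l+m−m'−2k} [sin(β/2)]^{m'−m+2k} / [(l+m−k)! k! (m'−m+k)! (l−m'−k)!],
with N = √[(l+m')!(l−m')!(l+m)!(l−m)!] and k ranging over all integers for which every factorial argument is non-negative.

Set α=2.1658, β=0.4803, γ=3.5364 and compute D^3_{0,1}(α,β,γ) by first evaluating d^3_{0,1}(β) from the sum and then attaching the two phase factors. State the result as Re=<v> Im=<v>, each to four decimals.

Re=-0.5416 Im=0.2257

Split into d^3_{0,1}(β=0.4803) × two z-phases.
With c≡cos(β/2)=0.971302 and s≡sin(β/2)=0.237848, N=[6·6·24·2]^{1/2}=41.569219
Admissible k: 1..3 (factorial args all ≥0)
  k=1: (−1)^0·41.5692/(12)·0.9713^5·0.2378^1 = +0.712300
  k=2: (−1)^1·41.5692/(4)·0.9713^3·0.2378^3 = -0.128137
  k=3: (−1)^2·41.5692/(12)·0.9713^1·0.2378^5 = +0.002561
d^3_{0,1}(0.4803) = +0.712300 -0.128137 +0.002561 = +0.586724
Attach z-rotation phases: D = e^{-i(0)(2.1658)}·(+0.586724)·e^{-i(1)(3.5364)} = -0.541587+0.225672i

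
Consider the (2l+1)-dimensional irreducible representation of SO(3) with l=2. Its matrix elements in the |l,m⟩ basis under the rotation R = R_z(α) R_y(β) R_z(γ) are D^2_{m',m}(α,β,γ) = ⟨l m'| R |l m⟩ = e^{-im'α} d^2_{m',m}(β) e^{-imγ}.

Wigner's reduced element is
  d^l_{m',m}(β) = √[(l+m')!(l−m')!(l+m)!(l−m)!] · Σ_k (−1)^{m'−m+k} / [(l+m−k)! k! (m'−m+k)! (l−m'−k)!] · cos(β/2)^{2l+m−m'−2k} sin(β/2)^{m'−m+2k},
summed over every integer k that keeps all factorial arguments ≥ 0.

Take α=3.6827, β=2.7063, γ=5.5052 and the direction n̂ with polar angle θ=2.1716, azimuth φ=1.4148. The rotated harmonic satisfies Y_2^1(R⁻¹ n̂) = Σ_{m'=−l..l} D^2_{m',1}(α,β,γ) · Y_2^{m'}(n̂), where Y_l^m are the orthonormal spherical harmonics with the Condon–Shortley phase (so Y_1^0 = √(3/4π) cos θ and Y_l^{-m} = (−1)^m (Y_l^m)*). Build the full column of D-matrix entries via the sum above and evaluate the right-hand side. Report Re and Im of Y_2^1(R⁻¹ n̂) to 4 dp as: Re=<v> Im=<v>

Re=-0.2136 Im=-0.0120

Need the full column D^2_{m',1} for m'=−2..2 at α=3.6827, β=2.7063, γ=5.5052.
cos(β/2)=0.215932, sin(β/2)=0.976408
d^2_{-2,1}: single k=3 term ⇒ +0.402014;  D = -0.114727+0.385296i
d^2_{-1,1}: k∈[2..3] ⇒ +0.133358 -0.908921 = -0.775563;  D = +0.193157+0.751125i
d^2_{0,1}: k∈[1..2] ⇒ +0.024080 -0.492365 = -0.468285;  D = -0.333573-0.328664i
d^2_{1,1}: k∈[0..1] ⇒ +0.002174 -0.133358 = -0.131184;  D = +0.127521+0.030785i
d^2_{2,1}: single k=0 term ⇒ -0.019661;  D = -0.018758+0.005890i
Y_2^{m'}(θ=2.1716,φ=1.4148) and Σ D·Y over m':
  (-0.1147+0.3853i)·(-0.2501-0.0807i)  (+0.1932+0.7511i)·(-0.0560+0.3559i)  (-0.3336-0.3287i)·(-0.0130+0.0000i)  (+0.1275+0.0308i)·(+0.0560+0.3559i)  (-0.0188+0.0059i)·(-0.2501+0.0807i)
Y_2^1(R⁻¹ n̂) = -0.213590-0.012027i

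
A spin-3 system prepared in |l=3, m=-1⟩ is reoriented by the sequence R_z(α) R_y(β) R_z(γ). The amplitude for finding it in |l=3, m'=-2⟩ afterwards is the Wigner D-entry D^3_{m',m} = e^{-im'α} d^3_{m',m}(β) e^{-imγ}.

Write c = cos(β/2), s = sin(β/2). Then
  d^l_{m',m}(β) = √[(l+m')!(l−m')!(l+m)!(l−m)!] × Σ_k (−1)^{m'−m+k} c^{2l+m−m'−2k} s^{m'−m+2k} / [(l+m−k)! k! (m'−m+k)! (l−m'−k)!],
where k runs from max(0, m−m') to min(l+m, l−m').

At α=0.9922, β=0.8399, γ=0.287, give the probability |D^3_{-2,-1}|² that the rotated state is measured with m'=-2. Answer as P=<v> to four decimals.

D^3_{-2,-1}(0.9922,0.8399,0.287) = e^{-i·-2·0.9922}·d^3_{-2,-1}(0.8399)·e^{-i·-1·0.287}. Compute d first:
With c≡cos(β/2)=0.913109 and s≡sin(β/2)=0.407715, N=[1·120·2·24]^{1/2}=75.894664
Admissible k: 1..2 (factorial args all ≥0)
  k=1: (−1)^0·75.8947/(24)·0.9131^5·0.4077^1 = +0.818409
  k=2: (−1)^1·75.8947/(12)·0.9131^3·0.4077^3 = -0.326338
d^3_{-2,-1}(0.8399) = +0.818409 -0.326338 = +0.492071
|D^3_{-2,-1}|² = |d^3_{-2,-1}(β)|² = (+0.492071)² = 0.242134 (the z-rotation phases have unit modulus)

P=0.2421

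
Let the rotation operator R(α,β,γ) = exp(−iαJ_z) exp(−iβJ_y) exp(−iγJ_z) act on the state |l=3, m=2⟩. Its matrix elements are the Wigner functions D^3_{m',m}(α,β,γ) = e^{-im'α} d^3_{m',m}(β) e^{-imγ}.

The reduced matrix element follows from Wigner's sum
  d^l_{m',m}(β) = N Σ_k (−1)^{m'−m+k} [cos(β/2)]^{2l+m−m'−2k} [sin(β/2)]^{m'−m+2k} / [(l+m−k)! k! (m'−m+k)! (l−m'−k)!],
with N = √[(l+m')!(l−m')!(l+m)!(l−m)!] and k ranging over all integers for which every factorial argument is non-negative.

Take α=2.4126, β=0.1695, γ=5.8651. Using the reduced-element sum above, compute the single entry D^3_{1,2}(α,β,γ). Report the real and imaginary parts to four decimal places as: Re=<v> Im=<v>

Re=-0.0015 Im=-0.2591

Split into d^3_{1,2}(β=0.1695) × two z-phases.
c=cos(0.1695/2)=0.996411, s=sin(0.1695/2)=0.084649; N=√[24·2·120·1]=75.894664
The bounds max(0,m−m')=1 and min(l+m,l−m')=2 give 2 terms
  k=1: (−1)^0·75.8947/(24)·0.9964^5·0.0846^1 = +0.262913
  k=2: (−1)^1·75.8947/(12)·0.9964^3·0.0846^3 = -0.003795
d^3_{1,2}(0.1695) = +0.262913 -0.003795 = +0.259118
Phases: e^{-i·(1)·2.4126}=-0.745846-0.666119i, e^{-i·(2)·5.8651}=+0.670309+0.742082i ⇒ D=-0.001460-0.259114i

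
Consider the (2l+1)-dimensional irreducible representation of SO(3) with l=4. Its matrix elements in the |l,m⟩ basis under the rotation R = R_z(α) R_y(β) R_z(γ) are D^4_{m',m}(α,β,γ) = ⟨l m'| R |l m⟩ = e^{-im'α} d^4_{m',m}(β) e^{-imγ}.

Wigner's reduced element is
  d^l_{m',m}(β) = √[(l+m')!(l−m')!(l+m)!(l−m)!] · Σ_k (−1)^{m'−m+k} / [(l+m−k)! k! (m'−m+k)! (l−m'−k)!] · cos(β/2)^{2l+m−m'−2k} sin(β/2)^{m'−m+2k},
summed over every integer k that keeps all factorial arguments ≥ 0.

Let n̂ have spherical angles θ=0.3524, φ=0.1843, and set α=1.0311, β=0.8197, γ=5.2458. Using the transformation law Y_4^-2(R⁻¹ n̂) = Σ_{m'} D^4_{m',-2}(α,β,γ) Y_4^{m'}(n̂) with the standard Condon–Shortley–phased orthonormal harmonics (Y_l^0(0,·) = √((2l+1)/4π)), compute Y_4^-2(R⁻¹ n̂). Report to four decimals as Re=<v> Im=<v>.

Need the full column D^4_{m',-2} for m'=−4..4 at α=1.0311, β=0.8197, γ=5.2458.
cos(β/2)=0.917181, sin(β/2)=0.398472
d^4_{-4,-2}: single k=2 term ⇒ +0.500153;  D = -0.230443+0.443903i
d^4_{-3,-2}: k∈[1..2] ⇒ +0.814040 -0.460948 = +0.353091;  D = +0.185238+0.300600i
d^4_{-2,-2}: k∈[0..2] ⇒ +0.500771 -1.134241 +0.267609 = -0.365862;  D = -0.365833+0.004599i
d^4_{-1,-2}: k∈[0..2] ⇒ -0.923034 +0.871110 -0.109614 = -0.161538;  D = -0.081262+0.139610i
d^4_{0,-2}: k∈[0..2] ⇒ +0.896697 -0.451336 +0.031946 = +0.477307;  D = -0.230496-0.417963i
d^4_{1,-2}: k∈[0..2] ⇒ -0.580740 +0.164421 -0.006207 = -0.422526;  D = +0.422256+0.015090i
d^4_{2,-2}: k∈[0..2] ⇒ +0.267609 -0.040409 +0.000636 = +0.227836;  D = -0.123985+0.191146i
d^4_{3,-2}: k∈[0..1] ⇒ -0.087004 +0.005474 = -0.081530;  D = -0.035879-0.073211i
d^4_{4,-2}: single k=0 term ⇒ +0.017819;  D = +0.017756+0.001495i
Y_4^{m'}(θ=0.3524,φ=0.1843) and Σ D·Y over m':
  (-0.2304+0.4439i)·(+0.0046-0.0042i)  (+0.1852+0.3006i)·(+0.0411-0.0254i)  (-0.3658+0.0046i)·(+0.1920-0.0742i)  (-0.0813+0.1396i)·(+0.4770-0.0889i)  (-0.2305-0.4180i)·(+0.3947+0.0000i)  (+0.4223+0.0151i)·(-0.4770-0.0889i)  (-0.1240+0.1911i)·(+0.1920+0.0742i)  (-0.0359-0.0732i)·(-0.0411-0.0254i)  (+0.0178+0.0015i)·(+0.0046+0.0042i)
Y_4^-2(R⁻¹ n̂) = -0.409577-0.065685i

Re=-0.4096 Im=-0.0657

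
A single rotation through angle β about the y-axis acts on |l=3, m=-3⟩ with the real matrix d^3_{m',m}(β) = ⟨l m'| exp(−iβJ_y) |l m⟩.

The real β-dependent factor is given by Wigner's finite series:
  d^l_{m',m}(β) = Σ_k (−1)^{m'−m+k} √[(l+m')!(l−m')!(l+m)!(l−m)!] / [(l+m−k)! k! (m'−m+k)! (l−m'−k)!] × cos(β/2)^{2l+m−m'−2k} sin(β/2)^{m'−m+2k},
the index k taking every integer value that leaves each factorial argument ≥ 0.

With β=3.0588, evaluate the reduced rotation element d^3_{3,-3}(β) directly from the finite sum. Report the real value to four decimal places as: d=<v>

d^3_{3,-3}(β=3.0588) via Wigner's sum:
Half-angle: c=0.041385, s=0.999143. N=√(720·1·1·720)=720.000000
Admissible k: 0..0 (factorial args all ≥0)
  k=0: (−1)^6·720.0000/(720)·0.0414^0·0.9991^6 = +0.994871
d^3_{3,-3}(3.0588) = +0.994871

d=0.9949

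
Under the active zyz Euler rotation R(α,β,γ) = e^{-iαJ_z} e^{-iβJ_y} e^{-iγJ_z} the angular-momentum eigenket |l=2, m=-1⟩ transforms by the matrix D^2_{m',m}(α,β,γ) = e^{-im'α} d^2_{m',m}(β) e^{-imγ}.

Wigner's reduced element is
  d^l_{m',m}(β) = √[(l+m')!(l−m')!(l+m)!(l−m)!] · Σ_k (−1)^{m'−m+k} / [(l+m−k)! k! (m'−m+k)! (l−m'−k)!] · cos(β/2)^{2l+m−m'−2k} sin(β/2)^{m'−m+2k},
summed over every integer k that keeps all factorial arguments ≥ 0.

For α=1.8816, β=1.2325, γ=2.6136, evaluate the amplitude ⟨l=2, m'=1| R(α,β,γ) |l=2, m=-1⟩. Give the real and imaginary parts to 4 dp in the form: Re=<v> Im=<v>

D^2_{1,-1}(1.8816,1.2325,2.6136) = e^{-i·1·1.8816}·d^2_{1,-1}(1.2325)·e^{-i·-1·2.6136}. Compute d first:
With c≡cos(β/2)=0.816052 and s≡sin(β/2)=0.577979, N=[6·1·1·6]^{1/2}=6.000000
k: max(0,(-1)−(1))=0 … min(2+(-1),2−(1))=1
  k=0: (−1)^2·6.0000/(2)·0.8161^2·0.5780^2 = +0.667392
  k=1: (−1)^3·6.0000/(6)·0.8161^0·0.5780^4 = -0.111596
d^2_{1,-1}(1.2325) = +0.667392 -0.111596 = +0.555796
Phases: e^{-i·(1)·1.8816}=-0.305824-0.952088i, e^{-i·(-1)·2.6136}=-0.863820+0.503800i ⇒ D=+0.413423+0.371471i

Re=0.4134 Im=0.3715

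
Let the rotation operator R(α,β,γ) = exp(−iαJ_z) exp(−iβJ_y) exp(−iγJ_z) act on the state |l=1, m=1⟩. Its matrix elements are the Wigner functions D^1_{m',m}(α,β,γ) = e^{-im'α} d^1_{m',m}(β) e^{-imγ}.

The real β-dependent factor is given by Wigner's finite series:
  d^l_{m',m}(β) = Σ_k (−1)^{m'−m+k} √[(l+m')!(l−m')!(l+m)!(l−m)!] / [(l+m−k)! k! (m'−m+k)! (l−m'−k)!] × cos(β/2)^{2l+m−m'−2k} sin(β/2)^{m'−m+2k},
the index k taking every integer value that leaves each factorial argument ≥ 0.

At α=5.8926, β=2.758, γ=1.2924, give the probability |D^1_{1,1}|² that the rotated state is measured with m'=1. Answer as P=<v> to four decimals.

P=0.0013

First d^1_{1,1}(β=2.758), then the phase factors e^{-i(1)α} and e^{-i(1)γ}:
Half-angle: c=0.190623, s=0.981663. N=√(2·1·2·1)=2.000000
Admissible k: 0..0 (factorial args all ≥0)
  k=0: (−1)^0·2.0000/(2)·0.1906^2·0.9817^0 = +0.036337
d^1_{1,1}(2.758) = +0.036337
|D^1_{1,1}|² = |d^1_{1,1}(β)|² = (+0.036337)² = 0.001320 (the z-rotation phases have unit modulus)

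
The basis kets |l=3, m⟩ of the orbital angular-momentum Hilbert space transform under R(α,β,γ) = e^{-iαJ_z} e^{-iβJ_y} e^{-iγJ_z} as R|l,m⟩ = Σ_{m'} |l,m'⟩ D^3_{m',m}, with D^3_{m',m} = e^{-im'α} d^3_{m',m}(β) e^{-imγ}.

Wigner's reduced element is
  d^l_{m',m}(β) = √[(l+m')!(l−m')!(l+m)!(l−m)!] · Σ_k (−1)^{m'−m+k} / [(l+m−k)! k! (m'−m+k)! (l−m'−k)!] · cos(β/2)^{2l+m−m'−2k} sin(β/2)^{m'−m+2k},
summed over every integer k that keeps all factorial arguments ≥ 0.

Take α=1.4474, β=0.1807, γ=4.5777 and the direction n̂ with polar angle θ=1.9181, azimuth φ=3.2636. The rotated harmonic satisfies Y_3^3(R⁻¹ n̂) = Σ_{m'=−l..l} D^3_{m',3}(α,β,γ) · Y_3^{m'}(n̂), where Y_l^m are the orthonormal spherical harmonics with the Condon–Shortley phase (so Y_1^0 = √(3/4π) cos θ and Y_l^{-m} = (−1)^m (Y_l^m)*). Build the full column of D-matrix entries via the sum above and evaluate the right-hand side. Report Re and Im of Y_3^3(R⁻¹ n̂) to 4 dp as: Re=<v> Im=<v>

Need the full column D^3_{m',3} for m'=−3..3 at α=1.4474, β=0.1807, γ=4.5777.
cos(β/2)=0.995921, sin(β/2)=0.090227
d^3_{-3,3}: single k=6 term ⇒ +0.000001;  D = -0.000001-0.000000i
d^3_{-2,3}: single k=5 term ⇒ +0.000015;  D = -0.000002+0.000014i
d^3_{-1,3}: single k=4 term ⇒ +0.000255;  D = +0.000245+0.000071i
d^3_{0,3}: single k=3 term ⇒ +0.003245;  D = +0.001276-0.002984i
d^3_{1,3}: single k=2 term ⇒ +0.031018;  D = -0.026803-0.015613i
d^3_{2,3}: single k=1 term ⇒ +0.216540;  D = -0.131195+0.172271i
d^3_{3,3}: single k=0 term ⇒ +0.975775;  D = +0.697622+0.682247i
Y_3^{m'}(θ=1.9181,φ=3.2636) and Σ D·Y over m':
  (-0.0000-0.0000i)·(-0.3239+0.1241i)  (-0.0000+0.0000i)·(-0.2984+0.0743i)  (+0.0002+0.0001i)·(+0.1269-0.0156i)  (+0.0013-0.0030i)·(+0.3075+0.0000i)  (-0.0268-0.0156i)·(-0.1269-0.0156i)  (-0.1312+0.1723i)·(-0.2984-0.0743i)  (+0.6976+0.6822i)·(+0.3239+0.1241i)
Y_3^3(R⁻¹ n̂) = +0.196791+0.267395i

Re=0.1968 Im=0.2674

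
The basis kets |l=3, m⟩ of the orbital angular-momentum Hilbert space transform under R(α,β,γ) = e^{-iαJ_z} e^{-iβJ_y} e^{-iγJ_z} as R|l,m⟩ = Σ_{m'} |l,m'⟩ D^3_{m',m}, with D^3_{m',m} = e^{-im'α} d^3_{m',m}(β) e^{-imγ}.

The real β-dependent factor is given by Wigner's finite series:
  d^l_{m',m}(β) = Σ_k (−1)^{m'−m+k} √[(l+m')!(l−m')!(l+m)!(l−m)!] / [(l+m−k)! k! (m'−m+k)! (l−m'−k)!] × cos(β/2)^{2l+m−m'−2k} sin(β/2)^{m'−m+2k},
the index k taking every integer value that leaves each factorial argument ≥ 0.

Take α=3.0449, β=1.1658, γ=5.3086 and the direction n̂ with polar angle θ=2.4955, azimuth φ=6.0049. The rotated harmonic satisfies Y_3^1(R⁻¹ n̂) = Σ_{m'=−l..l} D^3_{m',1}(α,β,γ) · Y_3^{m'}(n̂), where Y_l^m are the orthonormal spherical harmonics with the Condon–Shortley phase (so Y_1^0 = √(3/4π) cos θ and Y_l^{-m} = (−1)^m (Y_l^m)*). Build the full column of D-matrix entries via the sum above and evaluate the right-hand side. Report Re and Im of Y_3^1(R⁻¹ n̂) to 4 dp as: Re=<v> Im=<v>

Need the full column D^3_{m',1} for m'=−3..3 at α=3.0449, β=1.1658, γ=5.3086.
cos(β/2)=0.834870, sin(β/2)=0.550447
d^3_{-3,1}: single k=4 term ⇒ +0.247826;  D = -0.191998-0.156698i
d^3_{-2,1}: k∈[3..4] ⇒ +0.613810 -0.133413 = +0.480397;  D = +0.341115+0.338263i
d^3_{-1,1}: k∈[2..4] ⇒ +0.883198 -0.511907 +0.027816 = +0.399107;  D = -0.254939-0.307071i
d^3_{0,1}: k∈[1..3] ⇒ +0.773393 -1.008592 +0.146146 = -0.089053;  D = -0.050004-0.073688i
d^3_{1,1}: k∈[0..2] ⇒ +0.338620 -1.177597 +0.383930 = -0.455047;  D = +0.217969+0.399446i
d^3_{2,1}: k∈[0..1] ⇒ -0.706008 +0.613810 = -0.092198;  D = -0.036144-0.084819i
d^3_{3,1}: single k=0 term ⇒ +0.570102;  D = -0.171814-0.543595i
Y_3^{m'}(θ=2.4955,φ=6.0049) and Σ D·Y over m':
  (-0.1920-0.1567i)·(+0.0611+0.0675i)  (+0.3411+0.3383i)·(-0.2511-0.1563i)  (-0.2549-0.3071i)·(+0.4093+0.1169i)  (-0.0500-0.0737i)·(-0.0559+0.0000i)  (+0.2180+0.3994i)·(-0.4093+0.1169i)  (-0.0361-0.0848i)·(-0.2511+0.1563i)  (-0.1718-0.5436i)·(-0.0611+0.0675i)
Y_3^1(R⁻¹ n̂) = -0.166008-0.412870i

Re=-0.1660 Im=-0.4129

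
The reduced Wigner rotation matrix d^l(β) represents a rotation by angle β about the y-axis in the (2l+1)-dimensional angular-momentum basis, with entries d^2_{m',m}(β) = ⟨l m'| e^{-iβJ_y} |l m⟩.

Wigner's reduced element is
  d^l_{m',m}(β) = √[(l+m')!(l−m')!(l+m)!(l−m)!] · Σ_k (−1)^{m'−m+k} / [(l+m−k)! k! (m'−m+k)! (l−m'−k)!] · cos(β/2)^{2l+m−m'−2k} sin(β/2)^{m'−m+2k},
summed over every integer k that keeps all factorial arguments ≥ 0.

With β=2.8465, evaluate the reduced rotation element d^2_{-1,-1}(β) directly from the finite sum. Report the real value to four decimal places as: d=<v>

d^2_{-1,-1}(β=2.8465) via Wigner's sum:
Half-angle: c=0.147012, s=0.989135. N=√(1·6·1·6)=6.000000
k: max(0,(-1)−(-1))=0 … min(2+(-1),2−(-1))=1
  k=0: (−1)^0·6.0000/(6)·0.1470^4·0.9891^0 = +0.000467
  k=1: (−1)^1·6.0000/(2)·0.1470^2·0.9891^2 = -0.063436
d^2_{-1,-1}(2.8465) = +0.000467 -0.063436 = -0.062969

d=-0.0630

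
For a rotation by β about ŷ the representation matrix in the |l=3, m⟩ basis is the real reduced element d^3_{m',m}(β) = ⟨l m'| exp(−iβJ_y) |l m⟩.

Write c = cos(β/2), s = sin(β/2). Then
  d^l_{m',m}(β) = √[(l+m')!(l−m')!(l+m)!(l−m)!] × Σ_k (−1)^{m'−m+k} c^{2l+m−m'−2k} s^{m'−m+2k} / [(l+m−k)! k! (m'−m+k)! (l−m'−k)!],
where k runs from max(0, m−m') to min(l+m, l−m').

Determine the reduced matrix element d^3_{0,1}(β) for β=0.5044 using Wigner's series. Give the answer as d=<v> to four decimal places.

d=0.5927

d^3_{0,1}(β=0.5044) via Wigner's sum:
c=cos(0.5044/2)=0.968366, s=sin(0.5044/2)=0.249535; N=√[6·6·24·2]=41.569219
k∈{1,2,3} keeps every argument non-negative
  k=1: (−1)^0·41.5692/(12)·0.9684^5·0.2495^1 = +0.736070
  k=2: (−1)^1·41.5692/(4)·0.9684^3·0.2495^3 = -0.146631
  k=3: (−1)^2·41.5692/(12)·0.9684^1·0.2495^5 = +0.003246
d^3_{0,1}(0.5044) = +0.736070 -0.146631 +0.003246 = +0.592685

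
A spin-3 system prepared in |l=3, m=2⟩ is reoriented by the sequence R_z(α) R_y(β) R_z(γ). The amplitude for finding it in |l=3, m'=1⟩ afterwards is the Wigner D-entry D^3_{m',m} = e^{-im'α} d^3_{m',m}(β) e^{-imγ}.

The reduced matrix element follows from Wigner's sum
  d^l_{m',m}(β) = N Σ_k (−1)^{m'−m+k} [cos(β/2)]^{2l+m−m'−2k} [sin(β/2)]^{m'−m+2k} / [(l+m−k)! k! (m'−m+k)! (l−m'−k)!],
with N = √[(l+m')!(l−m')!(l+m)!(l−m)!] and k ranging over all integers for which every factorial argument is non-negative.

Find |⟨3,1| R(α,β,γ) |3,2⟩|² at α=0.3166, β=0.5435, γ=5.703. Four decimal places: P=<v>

P=0.3537

First d^3_{1,2}(β=0.5435), then the phase factors e^{-i(1)α} and e^{-i(2)γ}:
With c≡cos(β/2)=0.963303 and s≡sin(β/2)=0.268418, N=[24·2·120·1]^{1/2}=75.894664
k∈{1,2} keeps every argument non-negative
  k=1: (−1)^0·75.8947/(24)·0.9633^5·0.2684^1 = +0.704085
  k=2: (−1)^1·75.8947/(12)·0.9633^3·0.2684^3 = -0.109333
d^3_{1,2}(0.5435) = +0.704085 -0.109333 = +0.594751
|D^3_{1,2}|² = |d^3_{1,2}(β)|² = (+0.594751)² = 0.353729 (the z-rotation phases have unit modulus)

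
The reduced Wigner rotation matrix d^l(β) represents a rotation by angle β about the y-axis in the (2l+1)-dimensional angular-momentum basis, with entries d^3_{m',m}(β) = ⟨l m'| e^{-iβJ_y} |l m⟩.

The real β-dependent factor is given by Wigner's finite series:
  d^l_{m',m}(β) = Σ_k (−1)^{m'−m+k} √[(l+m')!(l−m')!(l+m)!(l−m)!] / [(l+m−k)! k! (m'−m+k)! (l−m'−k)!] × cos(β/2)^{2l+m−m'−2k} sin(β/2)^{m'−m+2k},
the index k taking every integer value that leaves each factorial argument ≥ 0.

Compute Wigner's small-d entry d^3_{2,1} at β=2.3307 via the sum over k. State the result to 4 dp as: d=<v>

d^3_{2,1}(β=2.3307) via Wigner's sum:
c=cos(2.3307/2)=0.394429, s=sin(2.3307/2)=0.918926; N=√[120·1·24·2]=75.894664
k∈{0,1} keeps every argument non-negative
  k=0: (−1)^1·75.8947/(24)·0.3944^5·0.9189^1 = -0.027741
  k=1: (−1)^2·75.8947/(12)·0.3944^3·0.9189^3 = +0.301147
d^3_{2,1}(2.3307) = -0.027741 +0.301147 = +0.273406

d=0.2734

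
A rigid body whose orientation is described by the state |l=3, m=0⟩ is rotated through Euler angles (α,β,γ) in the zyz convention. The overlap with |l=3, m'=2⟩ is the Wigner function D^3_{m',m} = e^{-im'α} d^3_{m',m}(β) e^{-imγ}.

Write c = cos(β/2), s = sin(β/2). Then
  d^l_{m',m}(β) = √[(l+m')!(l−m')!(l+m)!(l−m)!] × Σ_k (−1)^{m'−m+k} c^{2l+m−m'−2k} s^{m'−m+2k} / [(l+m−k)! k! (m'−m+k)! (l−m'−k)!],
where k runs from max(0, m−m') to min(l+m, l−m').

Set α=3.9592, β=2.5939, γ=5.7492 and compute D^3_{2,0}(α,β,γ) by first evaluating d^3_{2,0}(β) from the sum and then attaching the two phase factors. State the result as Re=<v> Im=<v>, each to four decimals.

Split into d^3_{2,0}(β=2.5939) × two z-phases.
c=cos(2.5939/2)=0.270436, s=sin(2.5939/2)=0.962738; N=√[120·1·6·6]=65.726707
k: max(0,(0)−(2))=0 … min(3+(0),3−(2))=1
  k=0: (−1)^2·65.7267/(12)·0.2704^4·0.9627^2 = +0.027154
  k=1: (−1)^3·65.7267/(12)·0.2704^2·0.9627^4 = -0.344131
d^3_{2,0}(2.5939) = +0.027154 -0.344131 = -0.316976
Attach z-rotation phases: D = e^{-i(2)(3.9592)}·(-0.316976)·e^{-i(0)(5.7492)} = +0.020405+0.316319i

Re=0.0204 Im=0.3163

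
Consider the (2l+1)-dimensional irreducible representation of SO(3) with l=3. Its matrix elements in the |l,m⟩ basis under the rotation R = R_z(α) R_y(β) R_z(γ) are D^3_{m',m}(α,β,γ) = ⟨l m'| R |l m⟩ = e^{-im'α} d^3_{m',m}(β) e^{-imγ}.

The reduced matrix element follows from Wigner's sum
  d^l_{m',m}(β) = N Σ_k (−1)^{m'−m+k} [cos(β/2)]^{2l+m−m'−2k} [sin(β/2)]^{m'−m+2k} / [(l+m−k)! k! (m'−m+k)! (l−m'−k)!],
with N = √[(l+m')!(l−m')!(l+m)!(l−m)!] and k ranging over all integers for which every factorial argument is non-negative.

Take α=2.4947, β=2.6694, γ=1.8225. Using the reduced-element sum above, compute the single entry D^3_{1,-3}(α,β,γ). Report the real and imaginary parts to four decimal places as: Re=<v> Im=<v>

First d^3_{1,-3}(β=2.6694), then the phase factors e^{-i(1)α} and e^{-i(-3)γ}:
With c≡cos(β/2)=0.233909 and s≡sin(β/2)=0.972258, N=[24·2·1·720]^{1/2}=185.903201
Admissible k: 0..0 (factorial args all ≥0)
  k=0: (−1)^4·185.9032/(48)·0.2339^2·0.9723^4 = +0.189351
d^3_{1,-3}(2.6694) = +0.189351
Phases: e^{-i·(1)·2.4947}=-0.797960-0.602710i, e^{-i·(-3)·1.8225}=+0.685370-0.728195i ⇒ D=-0.186660+0.031809i

Re=-0.1867 Im=0.0318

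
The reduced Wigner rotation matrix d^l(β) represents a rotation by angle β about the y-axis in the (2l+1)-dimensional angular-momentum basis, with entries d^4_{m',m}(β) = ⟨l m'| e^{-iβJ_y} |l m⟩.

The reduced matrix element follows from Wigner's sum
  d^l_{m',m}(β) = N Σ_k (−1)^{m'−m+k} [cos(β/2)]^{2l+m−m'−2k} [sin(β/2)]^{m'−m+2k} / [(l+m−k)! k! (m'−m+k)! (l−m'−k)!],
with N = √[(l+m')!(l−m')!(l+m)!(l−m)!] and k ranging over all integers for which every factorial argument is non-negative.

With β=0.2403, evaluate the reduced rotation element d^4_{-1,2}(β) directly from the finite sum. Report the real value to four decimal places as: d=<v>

d^4_{-1,2}(β=0.2403) via Wigner's sum:
Half-angle: c=0.992791, s=0.119861. N=√(6·120·720·2)=1018.233765
k: max(0,(2)−(-1))=3 … min(4+(2),4−(-1))=5
  k=3: (−1)^0·1018.2338/(72)·0.9928^5·0.1199^3 = +0.023488
  k=4: (−1)^1·1018.2338/(48)·0.9928^3·0.1199^5 = -0.000514
  k=5: (−1)^2·1018.2338/(240)·0.9928^1·0.1199^7 = +0.000001
d^4_{-1,2}(0.2403) = +0.023488 -0.000514 +0.000001 = +0.022976

d=0.0230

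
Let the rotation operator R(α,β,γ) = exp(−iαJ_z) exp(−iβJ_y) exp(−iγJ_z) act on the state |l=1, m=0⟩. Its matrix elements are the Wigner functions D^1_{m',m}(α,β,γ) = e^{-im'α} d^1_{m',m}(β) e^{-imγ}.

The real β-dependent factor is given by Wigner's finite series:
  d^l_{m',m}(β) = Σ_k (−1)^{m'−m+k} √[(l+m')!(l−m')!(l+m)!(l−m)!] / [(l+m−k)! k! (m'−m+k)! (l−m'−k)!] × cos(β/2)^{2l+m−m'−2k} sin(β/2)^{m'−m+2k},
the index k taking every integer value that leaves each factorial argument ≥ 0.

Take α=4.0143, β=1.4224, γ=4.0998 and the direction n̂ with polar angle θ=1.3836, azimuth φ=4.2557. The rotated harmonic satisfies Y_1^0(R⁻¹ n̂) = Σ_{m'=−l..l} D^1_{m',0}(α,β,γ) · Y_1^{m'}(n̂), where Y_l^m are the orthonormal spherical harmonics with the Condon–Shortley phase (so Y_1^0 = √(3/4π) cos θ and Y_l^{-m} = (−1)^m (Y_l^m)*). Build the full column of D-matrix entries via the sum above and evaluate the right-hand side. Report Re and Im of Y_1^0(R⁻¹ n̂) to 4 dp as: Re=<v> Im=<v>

Re=0.4745 Im=0.0000

Need the full column D^1_{m',0} for m'=−1..1 at α=4.0143, β=1.4224, γ=4.0998.
cos(β/2)=0.757579, sin(β/2)=0.652743
d^1_{-1,0}: single k=1 term ⇒ +0.699335;  D = -0.449501-0.535741i
d^1_{0,0}: k∈[0..1] ⇒ +0.573926 -0.426074 = +0.147852;  D = +0.147852+0.000000i
d^1_{1,0}: single k=0 term ⇒ -0.699335;  D = +0.449501-0.535741i
Y_1^{m'}(θ=1.3836,φ=4.2557) and Σ D·Y over m':
  (-0.4495-0.5357i)·(-0.1497+0.3047i)  (+0.1479+0.0000i)·(+0.0909+0.0000i)  (+0.4495-0.5357i)·(+0.1497+0.3047i)
Y_1^0(R⁻¹ n̂) = +0.474468+0.000000i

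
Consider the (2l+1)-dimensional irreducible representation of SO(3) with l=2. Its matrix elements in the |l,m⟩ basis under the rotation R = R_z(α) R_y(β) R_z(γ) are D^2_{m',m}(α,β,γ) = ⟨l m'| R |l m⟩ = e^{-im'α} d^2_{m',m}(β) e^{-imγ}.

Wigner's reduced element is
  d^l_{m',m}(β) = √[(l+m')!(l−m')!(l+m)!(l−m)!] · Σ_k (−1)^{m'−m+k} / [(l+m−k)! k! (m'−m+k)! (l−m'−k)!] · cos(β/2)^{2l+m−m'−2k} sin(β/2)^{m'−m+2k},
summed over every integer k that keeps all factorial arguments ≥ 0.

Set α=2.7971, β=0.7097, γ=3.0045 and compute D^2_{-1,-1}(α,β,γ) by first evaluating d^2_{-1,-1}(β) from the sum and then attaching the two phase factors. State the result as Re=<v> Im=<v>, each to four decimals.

Re=0.4030 Im=-0.2106

D^2_{-1,-1}(2.7971,0.7097,3.0045) = e^{-i·-1·2.7971}·d^2_{-1,-1}(0.7097)·e^{-i·-1·3.0045}. Compute d first:
Half-angle: c=0.937699, s=0.347450. N=√(1·6·1·6)=6.000000
The bounds max(0,m−m')=0 and min(l+m,l−m')=1 give 2 terms
  k=0: (−1)^0·6.0000/(6)·0.9377^4·0.3474^0 = +0.773131
  k=1: (−1)^1·6.0000/(2)·0.9377^2·0.3474^2 = -0.318443
d^2_{-1,-1}(0.7097) = +0.773131 -0.318443 = +0.454688
D = (-0.941247+0.337719i)·(+0.454688)·(-0.990618+0.136664i) = +0.402973-0.210605i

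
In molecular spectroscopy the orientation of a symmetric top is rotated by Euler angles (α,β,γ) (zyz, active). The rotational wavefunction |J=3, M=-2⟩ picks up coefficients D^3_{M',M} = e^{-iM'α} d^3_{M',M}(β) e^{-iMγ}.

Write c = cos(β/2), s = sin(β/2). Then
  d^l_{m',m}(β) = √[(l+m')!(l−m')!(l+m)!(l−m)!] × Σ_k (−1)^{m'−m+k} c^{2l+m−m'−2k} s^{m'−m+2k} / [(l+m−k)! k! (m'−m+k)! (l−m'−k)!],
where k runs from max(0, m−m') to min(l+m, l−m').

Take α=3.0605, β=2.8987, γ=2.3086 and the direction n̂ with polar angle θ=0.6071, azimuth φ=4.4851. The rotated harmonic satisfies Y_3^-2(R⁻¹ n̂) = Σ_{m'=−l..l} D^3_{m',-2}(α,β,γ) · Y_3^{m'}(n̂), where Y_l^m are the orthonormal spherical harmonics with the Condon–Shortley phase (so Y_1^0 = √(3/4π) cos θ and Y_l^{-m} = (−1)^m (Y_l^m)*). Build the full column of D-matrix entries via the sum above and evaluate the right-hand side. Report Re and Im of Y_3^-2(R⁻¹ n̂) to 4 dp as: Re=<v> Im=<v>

Need the full column D^3_{m',-2} for m'=−3..3 at α=3.0605, β=2.8987, γ=2.3086.
cos(β/2)=0.121148, sin(β/2)=0.992634
d^3_{-3,-2}: single k=1 term ⇒ +0.000063;  D = +0.000021+0.000060i
d^3_{-2,-2}: k∈[0..1] ⇒ +0.000003 -0.001061 = -0.001058;  D = +0.000269+0.001023i
d^3_{-1,-2}: k∈[0..1] ⇒ -0.000082 +0.010999 = +0.010917;  D = +0.001915+0.010748i
d^3_{0,-2}: k∈[0..1] ⇒ +0.001163 -0.078046 = -0.076883;  D = +0.007307+0.076535i
d^3_{1,-2}: k∈[0..1] ⇒ -0.010999 +0.369201 = +0.358202;  D = +0.005049+0.358167i
d^3_{2,-2}: k∈[0..1] ⇒ +0.071246 -0.956613 = -0.885367;  D = -0.059272+0.883380i
d^3_{3,-2}: single k=0 term ⇒ -0.285982;  D = +0.042196-0.282852i
Y_3^{m'}(θ=0.6071,φ=4.4851) and Σ D·Y over m':
  (+0.0000+0.0001i)·(+0.0488-0.0601i)  (+0.0003+0.0010i)·(-0.2454-0.1199i)  (+0.0019+0.0107i)·(-0.0986+0.4262i)  (+0.0073+0.0765i)·(+0.1142+0.0000i)  (+0.0050+0.3582i)·(+0.0986+0.4262i)  (-0.0593+0.8834i)·(-0.2454+0.1199i)  (+0.0422-0.2829i)·(-0.0488-0.0601i)
Y_3^-2(R⁻¹ n̂) = -0.266513-0.166973i

Re=-0.2665 Im=-0.1670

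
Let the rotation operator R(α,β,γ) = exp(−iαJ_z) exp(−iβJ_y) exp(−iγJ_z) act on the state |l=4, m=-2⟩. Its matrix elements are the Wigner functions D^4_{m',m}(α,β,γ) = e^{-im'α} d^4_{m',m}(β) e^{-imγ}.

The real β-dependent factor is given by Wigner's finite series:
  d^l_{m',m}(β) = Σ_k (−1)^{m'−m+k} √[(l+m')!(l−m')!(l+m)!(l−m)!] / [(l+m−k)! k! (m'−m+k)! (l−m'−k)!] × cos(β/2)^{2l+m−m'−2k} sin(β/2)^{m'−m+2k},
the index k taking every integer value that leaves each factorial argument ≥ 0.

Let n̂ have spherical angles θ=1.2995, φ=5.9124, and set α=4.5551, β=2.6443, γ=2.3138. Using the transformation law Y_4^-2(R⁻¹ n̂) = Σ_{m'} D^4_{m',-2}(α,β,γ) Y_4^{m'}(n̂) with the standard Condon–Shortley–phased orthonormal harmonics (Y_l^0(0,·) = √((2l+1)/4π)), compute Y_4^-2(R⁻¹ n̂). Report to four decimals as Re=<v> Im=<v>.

Need the full column D^4_{m',-2} for m'=−4..4 at α=4.5551, β=2.6443, γ=2.3138.
cos(β/2)=0.246092, sin(β/2)=0.969246
d^4_{-4,-2}: single k=2 term ⇒ +0.001104;  D = -0.000723-0.000835i
d^4_{-3,-2}: k∈[1..2] ⇒ +0.000198 -0.009225 = -0.009027;  D = -0.007664+0.004769i
d^4_{-2,-2}: k∈[0..2] ⇒ +0.000013 -0.002504 +0.048553 = +0.046063;  D = +0.017911+0.042438i
d^4_{-1,-2}: k∈[0..2] ⇒ -0.000225 +0.017434 -0.180293 = -0.163084;  D = +0.158329-0.039095i
d^4_{0,-2}: k∈[0..2] ⇒ +0.001980 -0.081888 +0.476345 = +0.396438;  D = -0.033573-0.395013i
d^4_{1,-2}: k∈[0..2] ⇒ -0.011623 +0.270440 -0.839022 = -0.580205;  D = -0.578681-0.042028i
d^4_{2,-2}: k∈[0..2] ⇒ +0.048553 -0.602535 +0.778886 = +0.224904;  D = -0.051227+0.218993i
d^4_{3,-2}: k∈[0..1] ⇒ -0.143103 +0.739948 = +0.596845;  D = -0.552688-0.225299i
d^4_{4,-2}: single k=0 term ⇒ +0.265693;  D = +0.137596-0.227288i
Y_4^{m'}(θ=1.2995,φ=5.9124) and Σ D·Y over m':
  (-0.0007-0.0008i)·(+0.0334+0.3798i)  (-0.0077+0.0048i)·(+0.1327+0.2690i)  (+0.0179+0.0424i)·(-0.1139-0.1043i)  (+0.1583-0.0391i)·(-0.2843-0.1105i)  (-0.0336-0.3950i)·(+0.1085+0.0000i)  (-0.5787-0.0420i)·(+0.2843-0.1105i)  (-0.0512+0.2190i)·(-0.1139+0.1043i)  (-0.5527-0.2253i)·(-0.1327+0.2690i)  (+0.1376-0.2273i)·(+0.0334-0.3798i)
Y_4^-2(R⁻¹ n̂) = -0.186531-0.214559i

Re=-0.1865 Im=-0.2146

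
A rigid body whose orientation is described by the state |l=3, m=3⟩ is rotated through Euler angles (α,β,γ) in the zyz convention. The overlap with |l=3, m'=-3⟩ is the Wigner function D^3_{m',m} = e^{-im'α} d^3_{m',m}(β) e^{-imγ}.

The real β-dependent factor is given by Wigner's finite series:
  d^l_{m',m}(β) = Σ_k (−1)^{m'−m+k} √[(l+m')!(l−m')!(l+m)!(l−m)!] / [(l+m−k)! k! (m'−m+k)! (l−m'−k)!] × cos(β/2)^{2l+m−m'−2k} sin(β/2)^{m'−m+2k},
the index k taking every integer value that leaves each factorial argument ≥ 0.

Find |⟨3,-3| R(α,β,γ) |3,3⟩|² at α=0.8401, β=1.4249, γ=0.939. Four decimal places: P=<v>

P=0.0061

Split into d^3_{-3,3}(β=1.4249) × two z-phases.
c=cos(1.4249/2)=0.756763, s=sin(1.4249/2)=0.653690; N=√[1·720·720·1]=720.000000
Admissible k: 6..6 (factorial args all ≥0)
  k=6: (−1)^0·720.0000/(720)·0.7568^0·0.6537^6 = +0.078024
d^3_{-3,3}(1.4249) = +0.078024
|D^3_{-3,3}|² = |d^3_{-3,3}(β)|² = (+0.078024)² = 0.006088 (the z-rotation phases have unit modulus)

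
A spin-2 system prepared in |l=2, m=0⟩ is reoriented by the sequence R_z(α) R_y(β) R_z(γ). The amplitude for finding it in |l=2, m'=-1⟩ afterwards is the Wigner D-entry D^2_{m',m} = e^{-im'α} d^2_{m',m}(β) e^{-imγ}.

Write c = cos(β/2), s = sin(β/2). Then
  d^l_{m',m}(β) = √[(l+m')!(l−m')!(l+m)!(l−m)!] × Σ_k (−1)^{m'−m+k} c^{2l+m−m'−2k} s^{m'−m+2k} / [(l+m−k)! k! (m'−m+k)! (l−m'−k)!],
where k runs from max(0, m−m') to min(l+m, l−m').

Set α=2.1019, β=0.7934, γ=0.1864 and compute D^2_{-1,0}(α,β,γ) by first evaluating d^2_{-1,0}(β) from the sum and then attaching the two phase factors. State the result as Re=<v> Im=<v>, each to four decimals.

D^2_{-1,0}(2.1019,0.7934,0.1864) = e^{-i·-1·2.1019}·d^2_{-1,0}(0.7934)·e^{-i·0·0.1864}. Compute d first:
c=cos(0.7934/2)=0.922341, s=sin(0.7934/2)=0.386377; N=√[1·6·2·2]=4.898979
k: max(0,(0)−(-1))=1 … min(2+(0),2−(-1))=2
  k=1: (−1)^0·4.8990/(2)·0.9223^3·0.3864^1 = +0.742611
  k=2: (−1)^1·4.8990/(2)·0.9223^1·0.3864^3 = -0.130317
d^2_{-1,0}(0.7934) = +0.742611 -0.130317 = +0.612294
Attach z-rotation phases: D = e^{-i(-1)(2.1019)}·(+0.612294)·e^{-i(0)(0.1864)} = -0.310118+0.527950i

Re=-0.3101 Im=0.5279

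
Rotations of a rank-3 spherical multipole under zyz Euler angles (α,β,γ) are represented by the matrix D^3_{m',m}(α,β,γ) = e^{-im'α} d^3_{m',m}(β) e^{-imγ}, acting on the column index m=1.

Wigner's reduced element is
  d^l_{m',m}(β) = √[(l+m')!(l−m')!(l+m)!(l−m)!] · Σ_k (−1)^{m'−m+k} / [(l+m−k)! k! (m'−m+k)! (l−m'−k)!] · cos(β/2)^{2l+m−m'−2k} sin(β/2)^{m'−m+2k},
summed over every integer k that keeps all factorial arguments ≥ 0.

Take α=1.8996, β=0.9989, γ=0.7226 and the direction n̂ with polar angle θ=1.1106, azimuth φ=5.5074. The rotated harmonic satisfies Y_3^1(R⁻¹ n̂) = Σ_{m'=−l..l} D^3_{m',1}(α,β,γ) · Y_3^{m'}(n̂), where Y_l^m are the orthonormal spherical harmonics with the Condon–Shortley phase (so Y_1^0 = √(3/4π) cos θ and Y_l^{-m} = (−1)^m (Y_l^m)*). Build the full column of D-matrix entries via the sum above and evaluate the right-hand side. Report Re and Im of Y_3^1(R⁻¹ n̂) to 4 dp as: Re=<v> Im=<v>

Need the full column D^3_{m',1} for m'=−3..3 at α=1.8996, β=0.9989, γ=0.7226.
cos(β/2)=0.877846, sin(β/2)=0.478943
d^3_{-3,1}: single k=4 term ⇒ +0.157042;  D = +0.040951-0.151609i
d^3_{-2,1}: k∈[3..4] ⇒ +0.470041 -0.069958 = +0.400084;  D = -0.399239+0.025984i
d^3_{-1,1}: k∈[2..4] ⇒ +0.817320 -0.324385 +0.012070 = +0.505004;  D = +0.193769+0.466351i
d^3_{0,1}: k∈[1..3] ⇒ +0.864901 -0.772357 +0.076635 = +0.169179;  D = +0.126899-0.111884i
d^3_{1,1}: k∈[0..2] ⇒ +0.457626 -1.089760 +0.243289 = -0.388845;  D = +0.337565+0.193004i
d^3_{2,1}: k∈[0..1] ⇒ -0.789543 +0.470041 = -0.319501;  D = +0.060525-0.313716i
d^3_{3,1}: single k=0 term ⇒ +0.527578;  D = +0.522547-0.072687i
Y_3^{m'}(θ=1.1106,φ=5.5074) and Σ D·Y over m':
  (+0.0410-0.1516i)·(-0.2060+0.2182i)  (-0.3992+0.0260i)·(+0.0070+0.3643i)  (+0.1938+0.4664i)·(-0.0028-0.0028i)  (+0.1269-0.1119i)·(-0.3338+0.0000i)  (+0.3376+0.1930i)·(+0.0028-0.0028i)  (+0.0605-0.3137i)·(+0.0070-0.3643i)  (+0.5225-0.0727i)·(+0.2060+0.2182i)
Y_3^1(R⁻¹ n̂) = -0.018078+0.004800i

Re=-0.0181 Im=0.0048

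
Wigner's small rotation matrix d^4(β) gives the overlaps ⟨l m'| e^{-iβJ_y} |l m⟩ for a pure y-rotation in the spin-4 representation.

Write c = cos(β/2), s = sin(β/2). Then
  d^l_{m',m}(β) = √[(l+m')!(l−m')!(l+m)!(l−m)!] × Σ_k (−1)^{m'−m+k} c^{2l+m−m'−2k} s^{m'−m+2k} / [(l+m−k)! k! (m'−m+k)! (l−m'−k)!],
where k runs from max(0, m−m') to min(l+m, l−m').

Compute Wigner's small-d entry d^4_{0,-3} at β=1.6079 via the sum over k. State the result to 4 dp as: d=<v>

d^4_{0,-3}(β=1.6079) via Wigner's sum:
Half-angle: c=0.693868, s=0.720102. N=√(24·24·1·5040)=1703.830978
The bounds max(0,m−m')=0 and min(l+m,l−m')=1 give 2 terms
  k=0: (−1)^3·1703.8310/(144)·0.6939^5·0.7201^3 = -0.710608
  k=1: (−1)^4·1703.8310/(144)·0.6939^3·0.7201^5 = +0.765360
d^4_{0,-3}(1.6079) = -0.710608 +0.765360 = +0.054751

d=0.0548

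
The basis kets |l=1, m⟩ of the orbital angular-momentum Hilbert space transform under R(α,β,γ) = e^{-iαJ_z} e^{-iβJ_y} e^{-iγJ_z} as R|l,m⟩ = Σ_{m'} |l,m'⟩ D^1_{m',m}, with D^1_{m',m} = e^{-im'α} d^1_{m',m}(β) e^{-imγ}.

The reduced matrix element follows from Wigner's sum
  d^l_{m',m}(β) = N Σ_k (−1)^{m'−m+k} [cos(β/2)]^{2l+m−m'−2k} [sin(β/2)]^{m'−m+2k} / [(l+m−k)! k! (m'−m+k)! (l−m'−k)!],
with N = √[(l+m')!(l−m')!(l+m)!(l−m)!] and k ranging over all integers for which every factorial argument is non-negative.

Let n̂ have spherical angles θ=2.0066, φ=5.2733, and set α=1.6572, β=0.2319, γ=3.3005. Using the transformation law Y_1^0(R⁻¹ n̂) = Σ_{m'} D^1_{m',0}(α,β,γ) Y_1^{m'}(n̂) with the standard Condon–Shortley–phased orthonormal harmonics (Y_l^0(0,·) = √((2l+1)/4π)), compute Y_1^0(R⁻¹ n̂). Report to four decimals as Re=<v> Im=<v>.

Need the full column D^1_{m',0} for m'=−1..1 at α=1.6572, β=0.2319, γ=3.3005.
cos(β/2)=0.993285, sin(β/2)=0.115690
d^1_{-1,0}: single k=1 term ⇒ +0.162512;  D = -0.014024+0.161906i
d^1_{0,0}: k∈[0..1] ⇒ +0.986616 -0.013384 = +0.973231;  D = +0.973231+0.000000i
d^1_{1,0}: single k=0 term ⇒ -0.162512;  D = +0.014024+0.161906i
Y_1^{m'}(θ=2.0066,φ=5.2733) and Σ D·Y over m':
  (-0.0140+0.1619i)·(+0.1666+0.2652i)  (+0.9732+0.0000i)·(-0.2063+0.0000i)  (+0.0140+0.1619i)·(-0.1666+0.2652i)
Y_1^0(R⁻¹ n̂) = -0.291288+0.000000i

Re=-0.2913 Im=0.0000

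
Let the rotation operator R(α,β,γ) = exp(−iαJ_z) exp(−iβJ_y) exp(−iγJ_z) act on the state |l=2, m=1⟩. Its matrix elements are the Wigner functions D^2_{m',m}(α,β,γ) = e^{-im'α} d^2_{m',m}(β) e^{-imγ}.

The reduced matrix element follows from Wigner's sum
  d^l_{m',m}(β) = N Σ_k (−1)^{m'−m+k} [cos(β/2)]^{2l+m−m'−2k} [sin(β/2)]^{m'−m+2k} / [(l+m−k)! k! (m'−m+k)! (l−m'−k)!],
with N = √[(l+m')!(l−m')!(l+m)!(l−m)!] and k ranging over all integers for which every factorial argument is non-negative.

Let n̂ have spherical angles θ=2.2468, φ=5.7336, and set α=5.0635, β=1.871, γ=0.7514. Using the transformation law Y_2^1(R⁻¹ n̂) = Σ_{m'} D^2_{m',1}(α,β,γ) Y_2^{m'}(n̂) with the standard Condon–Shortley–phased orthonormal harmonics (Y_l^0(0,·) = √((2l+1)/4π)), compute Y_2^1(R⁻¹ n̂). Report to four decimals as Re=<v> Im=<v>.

Re=-0.3775 Im=-0.0412

Need the full column D^2_{m',1} for m'=−2..2 at α=5.0635, β=1.871, γ=0.7514.
cos(β/2)=0.593416, sin(β/2)=0.804896
d^2_{-2,1}: single k=3 term ⇒ +0.618883;  D = -0.618135+0.030423i
d^2_{-1,1}: k∈[2..3] ⇒ +0.684415 -0.419719 = +0.264695;  D = -0.103148-0.243771i
d^2_{0,1}: k∈[1..2] ⇒ +0.411996 -0.757974 = -0.345977;  D = -0.252817+0.236186i
d^2_{1,1}: k∈[0..1] ⇒ +0.124004 -0.684415 = -0.560410;  D = -0.500078-0.252945i
d^2_{2,1}: single k=0 term ⇒ -0.336393;  D = +0.039327-0.334087i
Y_2^{m'}(θ=2.2468,φ=5.7336) and Σ D·Y over m':
  (-0.6181+0.0304i)·(+0.1068+0.2094i)  (-0.1031-0.2438i)·(-0.3215-0.1970i)  (-0.2528+0.2362i)·(+0.0550+0.0000i)  (-0.5001-0.2529i)·(+0.3215-0.1970i)  (+0.0393-0.3341i)·(+0.1068-0.2094i)
Y_2^1(R⁻¹ n̂) = -0.377508-0.041248i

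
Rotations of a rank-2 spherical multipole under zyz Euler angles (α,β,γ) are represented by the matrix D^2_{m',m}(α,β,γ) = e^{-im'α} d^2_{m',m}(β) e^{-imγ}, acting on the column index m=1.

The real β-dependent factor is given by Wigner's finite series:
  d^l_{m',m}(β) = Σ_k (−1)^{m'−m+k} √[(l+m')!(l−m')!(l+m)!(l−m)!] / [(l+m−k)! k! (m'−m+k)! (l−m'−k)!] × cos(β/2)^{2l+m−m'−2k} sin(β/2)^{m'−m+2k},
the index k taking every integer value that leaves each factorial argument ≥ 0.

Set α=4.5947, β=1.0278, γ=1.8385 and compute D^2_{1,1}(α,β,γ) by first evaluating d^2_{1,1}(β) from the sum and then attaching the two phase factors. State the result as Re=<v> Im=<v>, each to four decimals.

Re=0.0250 Im=-0.0038

First d^2_{1,1}(β=1.0278), then the phase factors e^{-i(1)α} and e^{-i(1)γ}:
Half-angle: c=0.870834, s=0.491577. N=√(6·1·6·1)=6.000000
k∈{0,1} keeps every argument non-negative
  k=0: (−1)^0·6.0000/(6)·0.8708^4·0.4916^0 = +0.575097
  k=1: (−1)^1·6.0000/(2)·0.8708^2·0.4916^2 = -0.549763
d^2_{1,1}(1.0278) = +0.575097 -0.549763 = +0.025334
D = (-0.117417+0.993083i)·(+0.025334)·(-0.264518-0.964381i) = +0.025050-0.003786i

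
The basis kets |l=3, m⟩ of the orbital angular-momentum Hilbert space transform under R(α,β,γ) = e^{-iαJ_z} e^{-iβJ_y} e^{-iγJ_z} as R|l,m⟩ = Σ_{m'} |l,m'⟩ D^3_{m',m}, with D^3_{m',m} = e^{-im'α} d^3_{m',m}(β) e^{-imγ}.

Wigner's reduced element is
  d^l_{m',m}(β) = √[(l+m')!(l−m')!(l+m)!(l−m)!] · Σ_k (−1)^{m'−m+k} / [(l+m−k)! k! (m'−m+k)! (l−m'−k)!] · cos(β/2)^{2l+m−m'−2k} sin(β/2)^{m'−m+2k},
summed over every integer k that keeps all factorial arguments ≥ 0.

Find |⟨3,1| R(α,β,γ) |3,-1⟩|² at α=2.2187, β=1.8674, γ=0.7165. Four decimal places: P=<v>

P=0.1820

First d^3_{1,-1}(β=1.8674), then the phase factors e^{-i(1)α} and e^{-i(-1)γ}:
c=cos(1.8674/2)=0.594864, s=sin(1.8674/2)=0.803826; N=√[24·2·2·24]=48.000000
k∈{0,1,2} keeps every argument non-negative
  k=0: (−1)^2·48.0000/(8)·0.5949^4·0.8038^2 = +0.485452
  k=1: (−1)^3·48.0000/(6)·0.5949^2·0.8038^4 = -1.181883
  k=2: (−1)^4·48.0000/(48)·0.5949^0·0.8038^6 = +0.269758
d^3_{1,-1}(1.8674) = +0.485452 -1.181883 +0.269758 = -0.426673
|D^3_{1,-1}|² = |d^3_{1,-1}(β)|² = (-0.426673)² = 0.182050 (the z-rotation phases have unit modulus)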